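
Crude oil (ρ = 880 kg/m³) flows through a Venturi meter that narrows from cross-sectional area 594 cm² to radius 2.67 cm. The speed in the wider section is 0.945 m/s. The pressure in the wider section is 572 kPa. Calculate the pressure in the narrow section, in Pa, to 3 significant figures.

Continuity gives A₁v₁ = A₂v₂, so v₂ = (594 cm²)/(22.4 cm²) × 0.945 m/s = 25.1 m/s.
The pipe is horizontal, so Bernoulli reduces to P₁ + ½ρv₁² = P₂ + ½ρv₂².
P₂ = P₁ − ½ρ(v₂² − v₁²) = 572000 − ½·880·(25.1² − 0.945²) = 572000 − 276000 = 296000 Pa.

P₂ ≈ 296000 Pa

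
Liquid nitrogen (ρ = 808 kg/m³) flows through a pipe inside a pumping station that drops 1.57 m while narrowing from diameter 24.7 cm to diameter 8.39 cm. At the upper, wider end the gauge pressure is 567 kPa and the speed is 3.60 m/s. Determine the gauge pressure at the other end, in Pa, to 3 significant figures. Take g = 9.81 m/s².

Continuity gives A₁v₁ = A₂v₂, so v₂ = (479 cm²)/(55.3 cm²) × 3.60 m/s = 31.2 m/s.
Energy conservation along the streamline gives P₂ = P₁ − ½ρ(v₂² − v₁²) − ρg(h₂ − h₁).
P₂ = 567000 + ½·808·(3.60² − 31.2²) − 808·9.81·(−1.57) = 567000 + (-388000) − (-12400) = 191000 Pa.

P₂ = 191000 Pa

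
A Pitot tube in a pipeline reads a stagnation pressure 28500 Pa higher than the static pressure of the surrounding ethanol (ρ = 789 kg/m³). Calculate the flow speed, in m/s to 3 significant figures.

The dynamic pressure equals the rise in static pressure at the stagnation point: ΔP = ½ρv².
v = √(2ΔP/ρ) = √(2·28500/789) = 8.50 m/s.

v ≈ 8.50 m/s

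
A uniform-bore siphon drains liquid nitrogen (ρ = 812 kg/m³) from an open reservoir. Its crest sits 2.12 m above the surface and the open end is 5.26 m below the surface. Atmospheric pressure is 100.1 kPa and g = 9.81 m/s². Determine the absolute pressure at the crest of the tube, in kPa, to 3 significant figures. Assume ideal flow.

P_top ≈ 41.3 kPa

From the surface to the outlet (both open to atmosphere, surface at rest): v = √(2g·h_out) = √(2·9.81·5.26) = 10.2 m/s.
With constant cross-section the crest speed equals v; applying Bernoulli from the surface up to the crest, P_top = P_atm − ½ρv² − ρg·h_top.
P_top = 100100 − ½·812·10.2² − 812·9.81·2.12 = 41300 Pa.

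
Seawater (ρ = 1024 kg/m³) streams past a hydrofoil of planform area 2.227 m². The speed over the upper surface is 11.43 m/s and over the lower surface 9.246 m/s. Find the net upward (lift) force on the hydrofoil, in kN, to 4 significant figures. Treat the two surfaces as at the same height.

F ≈ 51.49 kN

With equal heights on the two surfaces, Bernoulli gives P_lower − P_upper = ½ρ(v_upper² − v_lower²).
ΔP = ½·1024·(11.43² − 9.246²) = 23120 Pa.
Lift = ΔP · A = 23120 × 2.227 = 51490 N.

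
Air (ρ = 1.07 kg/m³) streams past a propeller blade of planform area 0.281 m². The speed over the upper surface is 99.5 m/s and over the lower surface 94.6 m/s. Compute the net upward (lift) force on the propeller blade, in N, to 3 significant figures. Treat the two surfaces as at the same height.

F ≈ 143 N

From P + ½ρv² = const at equal height, P_low − P_up = ½ρ(v_up² − v_low²).
ΔP = ½·1.07·(99.5² − 94.6²) = 509 Pa.
Lift = ΔP · A = 509 × 0.281 = 143 N.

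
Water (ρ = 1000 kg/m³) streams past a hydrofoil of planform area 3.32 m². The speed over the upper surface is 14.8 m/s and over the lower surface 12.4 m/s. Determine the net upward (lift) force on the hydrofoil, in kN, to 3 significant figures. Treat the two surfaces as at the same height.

The faster flow above has the lower pressure; Bernoulli (same height) gives ΔP = ½ρ(v_up² − v_low²).
ΔP = ½·1000·(14.8² − 12.4²) = 32600 Pa.
Lift = ΔP · A = 32600 × 3.32 = 108000 N.

108 kN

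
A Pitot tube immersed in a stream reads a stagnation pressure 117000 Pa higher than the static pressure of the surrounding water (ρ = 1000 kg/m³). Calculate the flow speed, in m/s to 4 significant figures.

Bernoulli between the free stream and the stagnation point: ½ρv² = P_stag − P_static.
v = √(2ΔP/ρ) = √(2·117000/1000) = 15.30 m/s.

15.30 m/s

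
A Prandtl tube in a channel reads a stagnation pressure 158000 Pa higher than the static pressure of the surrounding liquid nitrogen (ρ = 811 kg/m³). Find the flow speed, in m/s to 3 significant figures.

Bernoulli between the free stream and the stagnation point: ½ρv² = P_stag − P_static.
v = √(2ΔP/ρ) = √(2·158000/811) = 19.7 m/s.

v ≈ 19.7 m/s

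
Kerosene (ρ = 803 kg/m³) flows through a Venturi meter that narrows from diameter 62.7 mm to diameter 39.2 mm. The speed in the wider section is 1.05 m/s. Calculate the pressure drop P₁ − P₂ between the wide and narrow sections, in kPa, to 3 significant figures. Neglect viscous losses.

Continuity gives A₁v₁ = A₂v₂, so v₂ = (30.9 cm²)/(12.1 cm²) × 1.05 m/s = 2.69 m/s.
Along the horizontal streamline, P + ½ρv² is constant.
P₁ − P₂ = ½·803·(2.69² − 1.05²) = ½·803·6.11 = 2450 Pa.

2.45 kPa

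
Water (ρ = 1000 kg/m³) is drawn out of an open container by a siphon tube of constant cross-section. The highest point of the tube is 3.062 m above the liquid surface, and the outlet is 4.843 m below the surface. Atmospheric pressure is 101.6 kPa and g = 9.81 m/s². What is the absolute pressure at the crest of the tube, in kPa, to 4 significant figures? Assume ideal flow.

The outlet speed comes from Torricelli: v = √(2g·4.843) = 9.748 m/s.
Continuity keeps v the same throughout the tube; from surface to crest, P_atm + 0 = P_top + ½ρv² + ρg·h_top.
P_top = 101600 − ½·1000·9.748² − 1000·9.81·3.062 = 24050 Pa.

P_top ≈ 24.05 kPa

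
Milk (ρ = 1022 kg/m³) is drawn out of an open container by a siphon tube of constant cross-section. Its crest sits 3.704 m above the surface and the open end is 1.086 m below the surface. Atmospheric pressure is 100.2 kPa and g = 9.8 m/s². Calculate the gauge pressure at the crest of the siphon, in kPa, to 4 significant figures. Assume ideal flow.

P_gauge ≈ -47.97 kPa

The outlet speed comes from Torricelli: v = √(2g·1.086) = 4.614 m/s.
The bore is uniform, so the speed at the crest is the same v. Bernoulli surface→crest: P_atm = P_top + ½ρv² + ρg·h_top.
P_top = 100200 − ½·1022·4.614² − 1022·9.8·3.704 = 52230 Pa. So P_gauge = P_top − P_atm = -47970 Pa.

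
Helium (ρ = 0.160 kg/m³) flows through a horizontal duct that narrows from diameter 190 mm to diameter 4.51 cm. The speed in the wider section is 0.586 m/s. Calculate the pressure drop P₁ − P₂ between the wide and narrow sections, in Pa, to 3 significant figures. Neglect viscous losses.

ΔP ≈ 8.63 Pa

Continuity gives A₁v₁ = A₂v₂, so v₂ = (284 cm²)/(16.0 cm²) × 0.586 m/s = 10.4 m/s.
With no height change, Bernoulli's equation is P₁ + ½ρv₁² = P₂ + ½ρv₂².
P₁ − P₂ = ½·0.160·(10.4² − 0.586²) = ½·0.160·108 = 8.63 Pa.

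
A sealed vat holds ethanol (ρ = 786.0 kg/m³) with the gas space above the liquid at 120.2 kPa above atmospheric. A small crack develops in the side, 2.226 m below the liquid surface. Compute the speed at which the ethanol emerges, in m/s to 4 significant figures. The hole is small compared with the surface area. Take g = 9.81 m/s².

Take point 1 at the surface (v₁ ≈ 0) and point 2 at the hole (at atmospheric pressure). Bernoulli: P₁ + ρg h = P_atm + ½ρv₂².
With P₁ − P_atm = 120200 Pa, v₂ = √(2gh + 2ΔP/ρ) = √(2·9.81·2.226 + 2·120200/786.0) = 18.70 m/s.

v ≈ 18.70 m/s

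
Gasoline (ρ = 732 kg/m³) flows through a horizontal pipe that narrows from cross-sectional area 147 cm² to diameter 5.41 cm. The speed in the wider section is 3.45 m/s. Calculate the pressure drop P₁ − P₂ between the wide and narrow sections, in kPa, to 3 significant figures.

The volume flow rate is constant, so v₂ = (A₁/A₂)v₁ = (147/23.0)·3.45 = 22.1 m/s.
With no height change, Bernoulli's equation is P₁ + ½ρv₁² = P₂ + ½ρv₂².
P₁ − P₂ = ½·732·(22.1² − 3.45²) = ½·732·475 = 174000 Pa.

ΔP ≈ 174 kPa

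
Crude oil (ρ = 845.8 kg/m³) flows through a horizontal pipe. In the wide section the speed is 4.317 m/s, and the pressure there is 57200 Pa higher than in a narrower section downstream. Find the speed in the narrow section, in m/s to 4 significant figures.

v₂ = 12.41 m/s

Along the level pipe P + ½ρv² is conserved, hence v₂² = v₁² + 2(P₁ − P₂)/ρ.
v₂ = √(4.317² + 2·57200/845.8) = √(18.64 + 135.3) = 12.41 m/s.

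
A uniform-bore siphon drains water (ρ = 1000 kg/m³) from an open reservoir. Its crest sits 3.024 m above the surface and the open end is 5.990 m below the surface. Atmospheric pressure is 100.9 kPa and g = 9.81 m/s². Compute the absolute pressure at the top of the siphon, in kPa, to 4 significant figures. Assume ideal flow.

P_top ≈ 12.47 kPa

From the surface to the outlet (both open to atmosphere, surface at rest): v = √(2g·h_out) = √(2·9.81·5.990) = 10.84 m/s.
Continuity keeps v the same throughout the tube; from surface to crest, P_atm + 0 = P_top + ½ρv² + ρg·h_top.
P_top = 100900 − ½·1000·10.84² − 1000·9.81·3.024 = 12470 Pa.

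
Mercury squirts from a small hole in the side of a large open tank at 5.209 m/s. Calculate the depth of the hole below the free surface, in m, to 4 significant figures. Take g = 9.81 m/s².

Torricelli: v = √(2gh), so h = v²/(2g).
h = 5.209²/(2·9.81) = 27.13/19.62 = 1.383 m.

h ≈ 1.383 m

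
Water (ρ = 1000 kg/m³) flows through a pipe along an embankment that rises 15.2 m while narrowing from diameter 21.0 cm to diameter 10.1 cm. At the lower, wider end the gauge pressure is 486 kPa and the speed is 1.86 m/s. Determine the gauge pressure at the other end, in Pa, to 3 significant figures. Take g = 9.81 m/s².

Mass conservation (A₁v₁ = A₂v₂) gives v₂ = 1.86 × 346/80.1 = 8.04 m/s.
Applying Bernoulli between the two ends and solving for P₂: P₂ = P₁ + ½ρ(v₁² − v₂²) − ρgΔh.
P₂ = 486000 + ½·1000·(1.86² − 8.04²) − 1000·9.81·(+15.2) = 486000 + (-30600) − (149000) = 306000 Pa.

P₂ = 306000 Pa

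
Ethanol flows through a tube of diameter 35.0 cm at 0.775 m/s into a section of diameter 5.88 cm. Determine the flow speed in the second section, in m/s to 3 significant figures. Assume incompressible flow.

27.5 m/s

Mass conservation (A₁v₁ = A₂v₂) gives v₂ = 0.775 × 962/27.2 = 27.5 m/s.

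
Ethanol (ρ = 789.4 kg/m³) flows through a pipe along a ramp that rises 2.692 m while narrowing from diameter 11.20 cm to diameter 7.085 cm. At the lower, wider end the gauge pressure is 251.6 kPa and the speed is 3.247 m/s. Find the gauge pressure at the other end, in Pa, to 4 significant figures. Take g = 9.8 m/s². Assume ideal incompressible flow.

Continuity gives A₁v₁ = A₂v₂, so v₂ = (98.52 cm²)/(39.42 cm²) × 3.247 m/s = 8.114 m/s.
Bernoulli: P₁ + ½ρv₁² + ρg h₁ = P₂ + ½ρv₂² + ρg h₂, so P₂ = P₁ + ½ρ(v₁² − v₂²) − ρg(h₂ − h₁).
P₂ = 251600 + ½·789.4·(3.247² − 8.114²) − 789.4·9.8·(+2.692) = 251600 + (-21820) − (20830) = 208900 Pa.

P₂ ≈ 208900 Pa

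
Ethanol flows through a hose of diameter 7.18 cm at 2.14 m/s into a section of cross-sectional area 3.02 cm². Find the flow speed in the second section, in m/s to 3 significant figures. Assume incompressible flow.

Mass conservation (A₁v₁ = A₂v₂) gives v₂ = 2.14 × 40.5/3.02 = 28.7 m/s.

v₂ = 28.7 m/s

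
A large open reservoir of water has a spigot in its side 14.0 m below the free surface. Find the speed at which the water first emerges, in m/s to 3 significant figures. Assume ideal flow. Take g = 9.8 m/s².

v = 16.6 m/s

Torricelli's result v = √(2gh) gives v = √(2·9.8·14.0) = 16.6 m/s.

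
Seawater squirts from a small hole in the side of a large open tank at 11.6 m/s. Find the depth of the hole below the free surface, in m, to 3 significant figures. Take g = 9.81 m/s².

h ≈ 6.86 m

Torricelli: v = √(2gh), so h = v²/(2g).
h = 11.6²/(2·9.81) = 135/19.62 = 6.86 m.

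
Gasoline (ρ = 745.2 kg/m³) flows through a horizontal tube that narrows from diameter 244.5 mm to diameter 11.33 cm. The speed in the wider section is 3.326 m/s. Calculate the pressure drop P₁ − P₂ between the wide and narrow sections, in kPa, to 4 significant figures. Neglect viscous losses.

Continuity gives A₁v₁ = A₂v₂, so v₂ = (469.5 cm²)/(100.8 cm²) × 3.326 m/s = 15.49 m/s.
Bernoulli (h₁ = h₂): P₁ − P₂ = ½ρ(v₂² − v₁²).
P₁ − P₂ = ½·745.2·(15.49² − 3.326²) = ½·745.2·228.8 = 85270 Pa.

ΔP ≈ 85.27 kPa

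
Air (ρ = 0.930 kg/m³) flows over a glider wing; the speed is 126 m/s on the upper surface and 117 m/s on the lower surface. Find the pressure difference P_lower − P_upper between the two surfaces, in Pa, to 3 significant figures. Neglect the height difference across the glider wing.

With negligible Δh, P + ½ρv² is constant, so P_low − P_up = ½ρ(v_up² − v_low²).
ΔP = ½·0.930·(126² − 117²) = 1020 Pa.

ΔP ≈ 1020 Pa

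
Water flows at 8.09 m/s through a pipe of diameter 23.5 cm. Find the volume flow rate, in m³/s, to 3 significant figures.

Q = A·v = 0.0434 m² × 8.09 m/s = 0.351 m³/s.

Q = 0.351 m³/s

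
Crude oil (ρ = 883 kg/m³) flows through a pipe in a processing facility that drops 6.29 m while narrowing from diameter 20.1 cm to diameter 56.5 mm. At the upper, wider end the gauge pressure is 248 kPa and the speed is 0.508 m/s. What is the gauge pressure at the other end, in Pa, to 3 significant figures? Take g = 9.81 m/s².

By continuity, v₂ = v₁·A₁/A₂ = 0.508·(317/25.1) = 6.43 m/s.
Bernoulli: P₁ + ½ρv₁² + ρg h₁ = P₂ + ½ρv₂² + ρg h₂, so P₂ = P₁ + ½ρ(v₁² − v₂²) − ρg(h₂ − h₁).
P₂ = 248000 + ½·883·(0.508² − 6.43²) − 883·9.81·(−6.29) = 248000 + (-18100) − (-54500) = 284000 Pa.

P₂ ≈ 284000 Pa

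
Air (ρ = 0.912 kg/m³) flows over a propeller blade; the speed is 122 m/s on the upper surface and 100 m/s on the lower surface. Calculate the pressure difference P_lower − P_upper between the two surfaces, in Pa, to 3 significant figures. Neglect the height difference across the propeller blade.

2230 Pa

With negligible Δh, P + ½ρv² is constant, so P_low − P_up = ½ρ(v_up² − v_low²).
ΔP = ½·0.912·(122² − 100²) = 2230 Pa.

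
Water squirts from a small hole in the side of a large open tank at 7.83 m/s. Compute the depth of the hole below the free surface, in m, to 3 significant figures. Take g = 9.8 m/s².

For a small hole in a large open tank, ½v² = gh, giving h = v²/(2g).
h = 7.83²/(2·9.8) = 61.3/19.60 = 3.13 m.

h = 3.13 m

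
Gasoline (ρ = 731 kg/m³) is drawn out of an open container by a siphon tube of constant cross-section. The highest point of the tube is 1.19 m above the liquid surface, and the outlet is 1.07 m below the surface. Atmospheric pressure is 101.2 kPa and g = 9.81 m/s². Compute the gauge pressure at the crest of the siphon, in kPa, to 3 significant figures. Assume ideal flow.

Bernoulli surface→outlet gives ½v² = g·h_out, so v = √(2·9.81·1.07) = 4.58 m/s.
With constant cross-section the crest speed equals v; applying Bernoulli from the surface up to the crest, P_top = P_atm − ½ρv² − ρg·h_top.
P_top = 101200 − ½·731·4.58² − 731·9.81·1.19 = 85000 Pa. So P_gauge = P_top − P_atm = -16200 Pa.

-16.2 kPa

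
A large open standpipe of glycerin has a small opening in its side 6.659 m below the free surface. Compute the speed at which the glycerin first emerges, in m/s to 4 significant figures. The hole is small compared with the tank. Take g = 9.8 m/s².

v ≈ 11.42 m/s

Bernoulli from surface to hole (P equal, v_surface ≈ 0): v = √(2gh) = √(2×9.8×6.659) = 11.42 m/s.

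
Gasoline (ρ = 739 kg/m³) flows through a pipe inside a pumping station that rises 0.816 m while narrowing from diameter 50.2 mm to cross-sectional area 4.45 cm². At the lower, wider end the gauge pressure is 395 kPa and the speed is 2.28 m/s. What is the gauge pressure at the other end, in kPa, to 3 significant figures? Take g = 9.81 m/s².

The volume flow rate is constant, so v₂ = (A₁/A₂)v₁ = (19.8/4.45)·2.28 = 10.1 m/s.
Applying Bernoulli between the two ends and solving for P₂: P₂ = P₁ + ½ρ(v₁² − v₂²) − ρgΔh.
P₂ = 395000 + ½·739·(2.28² − 10.1²) − 739·9.81·(+0.816) = 395000 + (-36100) − (5920) = 353000 Pa.

P₂ = 353 kPa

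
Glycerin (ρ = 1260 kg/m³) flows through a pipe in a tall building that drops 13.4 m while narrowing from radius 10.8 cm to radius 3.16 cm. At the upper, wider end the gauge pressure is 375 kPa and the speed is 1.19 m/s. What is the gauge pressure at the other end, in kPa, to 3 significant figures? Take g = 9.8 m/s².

P₂ ≈ 420 kPa

Continuity gives A₁v₁ = A₂v₂, so v₂ = (366 cm²)/(31.4 cm²) × 1.19 m/s = 13.9 m/s.
Applying Bernoulli between the two ends and solving for P₂: P₂ = P₁ + ½ρ(v₁² − v₂²) − ρgΔh.
P₂ = 375000 + ½·1260·(1.19² − 13.9²) − 1260·9.8·(−13.4) = 375000 + (-121000) − (-165000) = 420000 Pa.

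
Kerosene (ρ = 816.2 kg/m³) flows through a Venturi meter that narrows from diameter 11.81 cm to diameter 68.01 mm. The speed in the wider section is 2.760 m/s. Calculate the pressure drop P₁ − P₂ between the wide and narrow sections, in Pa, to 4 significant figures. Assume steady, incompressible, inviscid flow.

By continuity, v₂ = v₁·A₁/A₂ = 2.760·(109.5/36.33) = 8.323 m/s.
Bernoulli (h₁ = h₂): P₁ − P₂ = ½ρ(v₂² − v₁²).
P₁ − P₂ = ½·816.2·(8.323² − 2.760²) = ½·816.2·61.65 = 25160 Pa.

ΔP ≈ 25160 Pa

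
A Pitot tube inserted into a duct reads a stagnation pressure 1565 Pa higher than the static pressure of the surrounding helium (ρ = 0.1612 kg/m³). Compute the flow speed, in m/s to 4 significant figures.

v = 139.3 m/s

The dynamic pressure equals the rise in static pressure at the stagnation point: ΔP = ½ρv².
v = √(2ΔP/ρ) = √(2·1565/0.1612) = 139.3 m/s.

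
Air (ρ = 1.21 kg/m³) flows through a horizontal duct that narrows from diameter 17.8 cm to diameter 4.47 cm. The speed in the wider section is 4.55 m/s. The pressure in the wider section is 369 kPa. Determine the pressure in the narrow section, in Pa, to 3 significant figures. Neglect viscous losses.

The volume flow rate is constant, so v₂ = (A₁/A₂)v₁ = (249/15.7)·4.55 = 72.2 m/s.
With no height change, Bernoulli's equation is P₁ + ½ρv₁² = P₂ + ½ρv₂².
P₂ = P₁ − ½ρ(v₂² − v₁²) = 369000 − ½·1.21·(72.2² − 4.55²) = 369000 − 3140 = 366000 Pa.

P₂ ≈ 366000 Pa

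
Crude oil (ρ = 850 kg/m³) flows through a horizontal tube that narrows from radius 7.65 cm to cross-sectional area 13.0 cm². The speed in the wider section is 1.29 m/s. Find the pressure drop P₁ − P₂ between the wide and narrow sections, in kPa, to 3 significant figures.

By continuity, v₂ = v₁·A₁/A₂ = 1.29·(184/13.0) = 18.2 m/s.
Bernoulli (h₁ = h₂): P₁ − P₂ = ½ρ(v₂² − v₁²).
P₁ − P₂ = ½·850·(18.2² − 1.29²) = ½·850·331 = 141000 Pa.

ΔP ≈ 141 kPa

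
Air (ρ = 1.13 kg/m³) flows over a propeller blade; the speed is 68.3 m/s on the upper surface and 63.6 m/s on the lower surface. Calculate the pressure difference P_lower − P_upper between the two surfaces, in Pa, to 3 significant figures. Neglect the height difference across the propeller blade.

ΔP = 350 Pa

The pressure is lower where the speed is higher: ΔP = ½ρ(v_up² − v_low²).
ΔP = ½·1.13·(68.3² − 63.6²) = 350 Pa.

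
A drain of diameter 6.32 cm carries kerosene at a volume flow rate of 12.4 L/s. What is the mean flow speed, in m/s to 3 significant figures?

Q = 12.4 L/s = 0.0124 m³/s.
v = Q/A = 0.0124 / 0.00314 = 3.95 m/s.

v ≈ 3.95 m/s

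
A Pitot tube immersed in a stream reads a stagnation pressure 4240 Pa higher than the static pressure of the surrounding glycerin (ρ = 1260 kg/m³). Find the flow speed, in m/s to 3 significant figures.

At the stagnation point the flow is brought to rest, so Bernoulli gives P_stag − P_static = ½ρv².
v = √(2ΔP/ρ) = √(2·4240/1260) = 2.59 m/s.

v ≈ 2.59 m/s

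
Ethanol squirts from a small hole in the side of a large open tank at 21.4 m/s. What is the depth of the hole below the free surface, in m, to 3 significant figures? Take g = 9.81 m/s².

Inverting v = √(2gh) gives h = v² / 2g.
h = 21.4²/(2·9.81) = 458/19.62 = 23.3 m.

h ≈ 23.3 m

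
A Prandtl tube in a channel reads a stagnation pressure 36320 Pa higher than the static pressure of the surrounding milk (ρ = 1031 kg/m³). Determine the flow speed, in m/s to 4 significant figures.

The dynamic pressure equals the rise in static pressure at the stagnation point: ΔP = ½ρv².
v = √(2ΔP/ρ) = √(2·36320/1031) = 8.394 m/s.

v = 8.394 m/s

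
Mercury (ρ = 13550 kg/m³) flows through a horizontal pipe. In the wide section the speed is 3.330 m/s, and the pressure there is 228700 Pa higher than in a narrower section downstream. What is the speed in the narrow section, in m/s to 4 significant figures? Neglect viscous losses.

6.697 m/s

With h₁ = h₂, rearranging Bernoulli gives v₂ = √(v₁² + 2ΔP/ρ).
v₂ = √(3.330² + 2·228700/13550) = √(11.09 + 33.76) = 6.697 m/s.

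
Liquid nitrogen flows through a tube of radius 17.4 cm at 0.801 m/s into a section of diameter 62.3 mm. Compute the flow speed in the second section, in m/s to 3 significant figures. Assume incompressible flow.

Continuity gives A₁v₁ = A₂v₂, so v₂ = (951 cm²)/(30.5 cm²) × 0.801 m/s = 25.0 m/s.

v₂ ≈ 25.0 m/s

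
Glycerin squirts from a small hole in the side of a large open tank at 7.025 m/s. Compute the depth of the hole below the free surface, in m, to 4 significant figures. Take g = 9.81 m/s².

h = 2.515 m

Torricelli: v = √(2gh), so h = v²/(2g).
h = 7.025²/(2·9.81) = 49.35/19.62 = 2.515 m.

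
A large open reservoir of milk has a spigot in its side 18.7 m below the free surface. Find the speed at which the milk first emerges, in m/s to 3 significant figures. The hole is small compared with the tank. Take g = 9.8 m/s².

With the surface at rest and both surface and jet at atmospheric pressure, Bernoulli gives ρg h = ½ρv², so v = √(2gh) = √(2·9.8·18.7) = 19.1 m/s.

v ≈ 19.1 m/s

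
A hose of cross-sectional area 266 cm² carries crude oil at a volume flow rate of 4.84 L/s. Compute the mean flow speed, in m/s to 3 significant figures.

v = 0.182 m/s

Q = 4.84 L/s = 0.00484 m³/s.
v = Q/A = 0.00484 / 0.0266 = 0.182 m/s.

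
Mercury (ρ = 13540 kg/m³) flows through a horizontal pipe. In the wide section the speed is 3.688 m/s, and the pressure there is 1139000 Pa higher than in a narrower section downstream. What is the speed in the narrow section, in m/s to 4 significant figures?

Horizontal Bernoulli: P₁ + ½ρv₁² = P₂ + ½ρv₂², so v₂² = v₁² + 2(P₁ − P₂)/ρ.
v₂ = √(3.688² + 2·1139000/13540) = √(13.60 + 168.2) = 13.48 m/s.

v₂ = 13.48 m/s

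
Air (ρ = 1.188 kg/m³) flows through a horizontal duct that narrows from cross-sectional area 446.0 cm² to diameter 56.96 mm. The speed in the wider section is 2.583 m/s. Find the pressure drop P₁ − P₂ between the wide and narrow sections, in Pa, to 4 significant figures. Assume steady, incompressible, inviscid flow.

Mass conservation (A₁v₁ = A₂v₂) gives v₂ = 2.583 × 446.0/25.48 = 45.21 m/s.
With no height change, Bernoulli's equation is P₁ + ½ρv₁² = P₂ + ½ρv₂².
P₁ − P₂ = ½·1.188·(45.21² − 2.583²) = ½·1.188·2037 = 1210 Pa.

ΔP ≈ 1210 Pa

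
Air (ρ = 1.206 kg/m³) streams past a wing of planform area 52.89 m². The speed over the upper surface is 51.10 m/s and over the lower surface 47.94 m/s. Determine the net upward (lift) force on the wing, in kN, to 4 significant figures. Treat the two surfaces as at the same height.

F ≈ 9.981 kN

From P + ½ρv² = const at equal height, P_low − P_up = ½ρ(v_up² − v_low²).
ΔP = ½·1.206·(51.10² − 47.94²) = 188.7 Pa.
Lift = ΔP · A = 188.7 × 52.89 = 9981 N.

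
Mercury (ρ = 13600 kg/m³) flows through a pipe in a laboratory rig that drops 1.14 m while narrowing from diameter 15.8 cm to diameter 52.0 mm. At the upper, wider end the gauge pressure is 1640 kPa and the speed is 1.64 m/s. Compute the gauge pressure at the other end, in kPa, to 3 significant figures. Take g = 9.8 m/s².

By continuity, v₂ = v₁·A₁/A₂ = 1.64·(196/21.2) = 15.1 m/s.
Energy conservation along the streamline gives P₂ = P₁ − ½ρ(v₂² − v₁²) − ρg(h₂ − h₁).
P₂ = 1640000 + ½·13600·(1.64² − 15.1²) − 13600·9.8·(−1.14) = 1640000 + (-1540000) − (-152000) = 251000 Pa.

P₂ ≈ 251 kPa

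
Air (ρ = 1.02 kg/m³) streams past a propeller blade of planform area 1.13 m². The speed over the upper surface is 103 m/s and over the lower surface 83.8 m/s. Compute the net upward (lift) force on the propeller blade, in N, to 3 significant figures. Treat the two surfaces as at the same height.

With equal heights on the two surfaces, Bernoulli gives P_lower − P_upper = ½ρ(v_upper² − v_lower²).
ΔP = ½·1.02·(103² − 83.8²) = 1830 Pa.
Lift = ΔP · A = 1830 × 1.13 = 2070 N.

F ≈ 2070 N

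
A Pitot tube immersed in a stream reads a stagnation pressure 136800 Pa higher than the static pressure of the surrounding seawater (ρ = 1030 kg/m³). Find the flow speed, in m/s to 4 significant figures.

16.30 m/s

The dynamic pressure equals the rise in static pressure at the stagnation point: ΔP = ½ρv².
v = √(2ΔP/ρ) = √(2·136800/1030) = 16.30 m/s.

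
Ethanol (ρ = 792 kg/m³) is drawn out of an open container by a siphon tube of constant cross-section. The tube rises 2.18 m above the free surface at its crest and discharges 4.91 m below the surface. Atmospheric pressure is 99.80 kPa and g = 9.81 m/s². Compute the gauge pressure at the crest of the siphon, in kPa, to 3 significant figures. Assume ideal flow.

From the surface to the outlet (both open to atmosphere, surface at rest): v = √(2g·h_out) = √(2·9.81·4.91) = 9.81 m/s.
With constant cross-section the crest speed equals v; applying Bernoulli from the surface up to the crest, P_top = P_atm − ½ρv² − ρg·h_top.
P_top = 99800 − ½·792·9.81² − 792·9.81·2.18 = 44700 Pa. So P_gauge = P_top − P_atm = -55100 Pa.

P_gauge ≈ -55.1 kPa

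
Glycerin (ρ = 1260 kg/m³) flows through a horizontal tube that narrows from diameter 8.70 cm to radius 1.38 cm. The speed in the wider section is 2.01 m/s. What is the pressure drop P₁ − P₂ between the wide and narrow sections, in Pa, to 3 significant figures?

ΔP = 249000 Pa

The volume flow rate is constant, so v₂ = (A₁/A₂)v₁ = (59.4/5.98)·2.01 = 20.0 m/s.
The pipe is horizontal, so Bernoulli reduces to P₁ + ½ρv₁² = P₂ + ½ρv₂².
P₁ − P₂ = ½·1260·(20.0² − 2.01²) = ½·1260·395 = 249000 Pa.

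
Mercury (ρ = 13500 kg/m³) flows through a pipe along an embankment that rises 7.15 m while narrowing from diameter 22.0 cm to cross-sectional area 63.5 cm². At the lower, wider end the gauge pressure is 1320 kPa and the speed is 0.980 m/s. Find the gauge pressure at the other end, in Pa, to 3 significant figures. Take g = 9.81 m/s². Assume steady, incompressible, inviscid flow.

Continuity gives A₁v₁ = A₂v₂, so v₂ = (380 cm²)/(63.5 cm²) × 0.980 m/s = 5.87 m/s.
Bernoulli: P₁ + ½ρv₁² + ρg h₁ = P₂ + ½ρv₂² + ρg h₂, so P₂ = P₁ + ½ρ(v₁² − v₂²) − ρg(h₂ − h₁).
P₂ = 1320000 + ½·13500·(0.980² − 5.87²) − 13500·9.81·(+7.15) = 1320000 + (-226000) − (947000) = 147000 Pa.

P₂ = 147000 Pa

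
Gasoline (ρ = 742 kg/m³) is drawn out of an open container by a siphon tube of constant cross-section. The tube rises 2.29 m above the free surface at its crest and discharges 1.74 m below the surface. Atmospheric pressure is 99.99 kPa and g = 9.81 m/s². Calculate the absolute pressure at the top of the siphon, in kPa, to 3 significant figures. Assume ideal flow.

From the surface to the outlet (both open to atmosphere, surface at rest): v = √(2g·h_out) = √(2·9.81·1.74) = 5.84 m/s.
With constant cross-section the crest speed equals v; applying Bernoulli from the surface up to the crest, P_top = P_atm − ½ρv² − ρg·h_top.
P_top = 99990 − ½·742·5.84² − 742·9.81·2.29 = 70700 Pa.

P_top = 70.7 kPa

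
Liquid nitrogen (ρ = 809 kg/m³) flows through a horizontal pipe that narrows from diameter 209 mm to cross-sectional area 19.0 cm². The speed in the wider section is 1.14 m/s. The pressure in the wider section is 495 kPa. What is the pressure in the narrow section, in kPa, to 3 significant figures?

The volume flow rate is constant, so v₂ = (A₁/A₂)v₁ = (343/19.0)·1.14 = 20.6 m/s.
With no height change, Bernoulli's equation is P₁ + ½ρv₁² = P₂ + ½ρv₂².
P₂ = P₁ − ½ρ(v₂² − v₁²) = 495000 − ½·809·(20.6² − 1.14²) = 495000 − 171000 = 324000 Pa.

P₂ ≈ 324 kPa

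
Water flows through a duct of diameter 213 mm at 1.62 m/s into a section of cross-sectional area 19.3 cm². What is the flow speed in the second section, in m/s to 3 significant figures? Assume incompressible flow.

Mass conservation (A₁v₁ = A₂v₂) gives v₂ = 1.62 × 356/19.3 = 29.9 m/s.

v₂ = 29.9 m/s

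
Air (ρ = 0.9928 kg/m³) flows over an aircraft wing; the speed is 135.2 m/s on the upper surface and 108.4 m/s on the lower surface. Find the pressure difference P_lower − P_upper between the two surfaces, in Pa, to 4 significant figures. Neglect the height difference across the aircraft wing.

ΔP = 3241 Pa

The pressure is lower where the speed is higher: ΔP = ½ρ(v_up² − v_low²).
ΔP = ½·0.9928·(135.2² − 108.4²) = 3241 Pa.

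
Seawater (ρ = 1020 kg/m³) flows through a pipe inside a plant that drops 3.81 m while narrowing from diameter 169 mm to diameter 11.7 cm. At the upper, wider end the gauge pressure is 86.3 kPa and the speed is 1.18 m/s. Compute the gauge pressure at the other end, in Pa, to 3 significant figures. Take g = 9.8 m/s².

The volume flow rate is constant, so v₂ = (A₁/A₂)v₁ = (224/108)·1.18 = 2.46 m/s.
Applying Bernoulli between the two ends and solving for P₂: P₂ = P₁ + ½ρ(v₁² − v₂²) − ρgΔh.
P₂ = 86300 + ½·1020·(1.18² − 2.46²) − 1020·9.8·(−3.81) = 86300 + (-2380) − (-38100) = 122000 Pa.

P₂ ≈ 122000 Pa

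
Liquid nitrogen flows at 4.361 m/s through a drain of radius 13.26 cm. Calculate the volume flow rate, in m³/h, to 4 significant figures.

867.2 m³/h

Q = A·v = 0.05524 m² × 4.361 m/s = 0.2409 m³/s.
Converting: 0.2409 m³/s × 3600 = 867.2 m³/h.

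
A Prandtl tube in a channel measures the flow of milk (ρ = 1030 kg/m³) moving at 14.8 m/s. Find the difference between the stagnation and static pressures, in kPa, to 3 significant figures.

ΔP = 113 kPa

The dynamic pressure equals the rise in static pressure at the stagnation point: ΔP = ½ρv².
ΔP = ½·1030·14.8² = 113000 Pa.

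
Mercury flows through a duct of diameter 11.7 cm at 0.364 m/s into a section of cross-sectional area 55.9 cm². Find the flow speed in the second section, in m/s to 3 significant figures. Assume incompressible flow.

Mass conservation (A₁v₁ = A₂v₂) gives v₂ = 0.364 × 108/55.9 = 0.700 m/s.

0.700 m/s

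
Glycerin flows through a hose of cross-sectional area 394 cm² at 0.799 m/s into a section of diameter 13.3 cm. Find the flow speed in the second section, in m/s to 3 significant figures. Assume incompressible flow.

v₂ ≈ 2.27 m/s

Continuity gives A₁v₁ = A₂v₂, so v₂ = (394 cm²)/(139 cm²) × 0.799 m/s = 2.27 m/s.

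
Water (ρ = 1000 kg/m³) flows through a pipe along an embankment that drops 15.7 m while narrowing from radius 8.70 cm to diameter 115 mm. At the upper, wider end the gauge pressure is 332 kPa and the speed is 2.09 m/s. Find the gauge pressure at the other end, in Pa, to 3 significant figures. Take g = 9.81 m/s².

The volume flow rate is constant, so v₂ = (A₁/A₂)v₁ = (238/104)·2.09 = 4.78 m/s.
Applying Bernoulli between the two ends and solving for P₂: P₂ = P₁ + ½ρ(v₁² − v₂²) − ρgΔh.
P₂ = 332000 + ½·1000·(2.09² − 4.78²) − 1000·9.81·(−15.7) = 332000 + (-9260) − (-154000) = 477000 Pa.

P₂ ≈ 477000 Pa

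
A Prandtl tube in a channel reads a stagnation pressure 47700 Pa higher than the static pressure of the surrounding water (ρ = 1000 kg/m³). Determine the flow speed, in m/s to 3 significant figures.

At the stagnation point the flow is brought to rest, so Bernoulli gives P_stag − P_static = ½ρv².
v = √(2ΔP/ρ) = √(2·47700/1000) = 9.77 m/s.

v ≈ 9.77 m/s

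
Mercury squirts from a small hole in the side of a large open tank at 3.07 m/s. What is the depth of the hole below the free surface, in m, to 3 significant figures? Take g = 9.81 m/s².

h ≈ 0.480 m

Inverting v = √(2gh) gives h = v² / 2g.
h = 3.07²/(2·9.81) = 9.42/19.62 = 0.480 m.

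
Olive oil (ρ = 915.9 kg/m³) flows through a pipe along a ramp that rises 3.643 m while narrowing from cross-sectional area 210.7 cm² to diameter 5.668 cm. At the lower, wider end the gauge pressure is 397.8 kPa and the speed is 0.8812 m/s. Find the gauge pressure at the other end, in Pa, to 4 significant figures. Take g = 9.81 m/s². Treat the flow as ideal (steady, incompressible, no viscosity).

P₂ = 340600 Pa

Continuity gives A₁v₁ = A₂v₂, so v₂ = (210.7 cm²)/(25.23 cm²) × 0.8812 m/s = 7.359 m/s.
Energy conservation along the streamline gives P₂ = P₁ − ½ρ(v₂² − v₁²) − ρg(h₂ − h₁).
P₂ = 397800 + ½·915.9·(0.8812² − 7.359²) − 915.9·9.81·(+3.643) = 397800 + (-24440) − (32730) = 340600 Pa.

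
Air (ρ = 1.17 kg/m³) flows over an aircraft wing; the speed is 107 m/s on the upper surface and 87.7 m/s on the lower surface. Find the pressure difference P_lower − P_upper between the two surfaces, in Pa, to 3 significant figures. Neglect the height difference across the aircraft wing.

With negligible Δh, P + ½ρv² is constant, so P_low − P_up = ½ρ(v_up² − v_low²).
ΔP = ½·1.17·(107² − 87.7²) = 2200 Pa.

ΔP ≈ 2200 Pa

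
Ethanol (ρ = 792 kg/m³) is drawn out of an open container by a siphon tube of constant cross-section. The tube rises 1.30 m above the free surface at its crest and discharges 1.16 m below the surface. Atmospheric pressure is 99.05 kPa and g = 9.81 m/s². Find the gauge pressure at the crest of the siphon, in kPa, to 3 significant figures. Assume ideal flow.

From the surface to the outlet (both open to atmosphere, surface at rest): v = √(2g·h_out) = √(2·9.81·1.16) = 4.77 m/s.
The bore is uniform, so the speed at the crest is the same v. Bernoulli surface→crest: P_atm = P_top + ½ρv² + ρg·h_top.
P_top = 99050 − ½·792·4.77² − 792·9.81·1.30 = 79900 Pa. So P_gauge = P_top − P_atm = -19100 Pa.

P_gauge ≈ -19.1 kPa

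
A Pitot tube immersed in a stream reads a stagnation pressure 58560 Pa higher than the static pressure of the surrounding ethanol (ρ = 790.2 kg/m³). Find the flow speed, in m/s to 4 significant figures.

At the stagnation point the flow is brought to rest, so Bernoulli gives P_stag − P_static = ½ρv².
v = √(2ΔP/ρ) = √(2·58560/790.2) = 12.17 m/s.

12.17 m/s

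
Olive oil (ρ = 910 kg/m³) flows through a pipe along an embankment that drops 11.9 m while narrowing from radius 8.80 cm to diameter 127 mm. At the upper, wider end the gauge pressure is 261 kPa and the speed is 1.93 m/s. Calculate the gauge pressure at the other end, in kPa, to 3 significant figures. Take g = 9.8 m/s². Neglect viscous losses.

The volume flow rate is constant, so v₂ = (A₁/A₂)v₁ = (243/127)·1.93 = 3.71 m/s.
Applying Bernoulli between the two ends and solving for P₂: P₂ = P₁ + ½ρ(v₁² − v₂²) − ρgΔh.
P₂ = 261000 + ½·910·(1.93² − 3.71²) − 910·9.8·(−11.9) = 261000 + (-4560) − (-106000) = 363000 Pa.

363 kPa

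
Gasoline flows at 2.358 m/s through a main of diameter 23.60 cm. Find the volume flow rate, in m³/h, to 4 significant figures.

Q ≈ 371.3 m³/h

Q = A·v = 0.04374 m² × 2.358 m/s = 0.1031 m³/s.
Converting: 0.1031 m³/s × 3600 = 371.3 m³/h.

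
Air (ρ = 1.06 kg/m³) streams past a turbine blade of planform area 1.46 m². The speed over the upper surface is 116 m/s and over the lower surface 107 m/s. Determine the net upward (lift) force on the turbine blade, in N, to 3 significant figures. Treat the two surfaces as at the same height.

F ≈ 1550 N

From P + ½ρv² = const at equal height, P_low − P_up = ½ρ(v_up² − v_low²).
ΔP = ½·1.06·(116² − 107²) = 1060 Pa.
Lift = ΔP · A = 1060 × 1.46 = 1550 N.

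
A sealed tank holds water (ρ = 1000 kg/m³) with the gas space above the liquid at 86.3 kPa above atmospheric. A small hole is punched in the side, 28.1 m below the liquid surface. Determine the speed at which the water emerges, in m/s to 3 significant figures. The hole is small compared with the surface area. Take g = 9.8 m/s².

Take point 1 at the surface (v₁ ≈ 0) and point 2 at the hole (at atmospheric pressure). Bernoulli: P₁ + ρg h = P_atm + ½ρv₂².
With P₁ − P_atm = 86300 Pa, v₂ = √(2gh + 2ΔP/ρ) = √(2·9.8·28.1 + 2·86300/1000) = 26.9 m/s.

v = 26.9 m/s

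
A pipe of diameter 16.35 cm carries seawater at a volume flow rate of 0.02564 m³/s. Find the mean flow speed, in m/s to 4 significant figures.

1.221 m/s

Q = 0.02564 m³/s = 0.02564 m³/s.
v = Q/A = 0.02564 / 0.02100 = 1.221 m/s.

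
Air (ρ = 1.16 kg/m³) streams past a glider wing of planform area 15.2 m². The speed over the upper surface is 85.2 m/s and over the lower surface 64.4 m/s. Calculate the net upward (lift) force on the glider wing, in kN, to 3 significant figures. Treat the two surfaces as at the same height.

F ≈ 27.4 kN

With equal heights on the two surfaces, Bernoulli gives P_lower − P_upper = ½ρ(v_upper² − v_lower²).
ΔP = ½·1.16·(85.2² − 64.4²) = 1800 Pa.
Lift = ΔP · A = 1800 × 15.2 = 27400 N.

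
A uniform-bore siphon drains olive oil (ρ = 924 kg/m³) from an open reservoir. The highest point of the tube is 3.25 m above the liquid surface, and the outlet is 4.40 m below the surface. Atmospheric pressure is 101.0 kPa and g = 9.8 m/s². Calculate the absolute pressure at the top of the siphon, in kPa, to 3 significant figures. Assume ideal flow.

Bernoulli surface→outlet gives ½v² = g·h_out, so v = √(2·9.8·4.40) = 9.29 m/s.
Continuity keeps v the same throughout the tube; from surface to crest, P_atm + 0 = P_top + ½ρv² + ρg·h_top.
P_top = 101000 − ½·924·9.29² − 924·9.8·3.25 = 31700 Pa.

P_top = 31.7 kPa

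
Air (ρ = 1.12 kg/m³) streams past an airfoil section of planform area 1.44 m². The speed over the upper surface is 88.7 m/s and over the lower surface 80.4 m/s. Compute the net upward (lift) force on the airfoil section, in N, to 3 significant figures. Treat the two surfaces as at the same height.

F = 1130 N

From P + ½ρv² = const at equal height, P_low − P_up = ½ρ(v_up² − v_low²).
ΔP = ½·1.12·(88.7² − 80.4²) = 786 Pa.
Lift = ΔP · A = 786 × 1.44 = 1130 N.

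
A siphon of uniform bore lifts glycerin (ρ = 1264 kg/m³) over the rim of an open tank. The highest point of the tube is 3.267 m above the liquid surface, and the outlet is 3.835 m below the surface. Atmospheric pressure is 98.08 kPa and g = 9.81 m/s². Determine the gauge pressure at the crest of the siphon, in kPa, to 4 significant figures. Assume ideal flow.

-88.06 kPa

The outlet speed comes from Torricelli: v = √(2g·3.835) = 8.674 m/s.
Continuity keeps v the same throughout the tube; from surface to crest, P_atm + 0 = P_top + ½ρv² + ρg·h_top.
P_top = 98080 − ½·1264·8.674² − 1264·9.81·3.267 = 10020 Pa. So P_gauge = P_top − P_atm = -88060 Pa.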